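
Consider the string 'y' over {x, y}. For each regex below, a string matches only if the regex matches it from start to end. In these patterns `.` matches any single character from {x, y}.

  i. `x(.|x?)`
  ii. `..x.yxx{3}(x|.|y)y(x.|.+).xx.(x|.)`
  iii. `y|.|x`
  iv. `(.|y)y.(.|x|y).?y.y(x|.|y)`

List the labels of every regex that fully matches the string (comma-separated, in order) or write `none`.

iii

i → no match — must start with 'x'
ii → no match
iii → match
iv → no match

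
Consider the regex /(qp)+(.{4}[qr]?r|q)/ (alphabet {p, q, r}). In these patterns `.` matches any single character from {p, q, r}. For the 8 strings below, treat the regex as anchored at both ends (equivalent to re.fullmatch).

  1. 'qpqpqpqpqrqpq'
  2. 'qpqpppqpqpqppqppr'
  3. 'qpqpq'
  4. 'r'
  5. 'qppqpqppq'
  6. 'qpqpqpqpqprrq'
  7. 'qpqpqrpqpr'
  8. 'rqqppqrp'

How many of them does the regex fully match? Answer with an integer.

1

1 → no match
2 → no match
3 → match
4 → no match — must start with 'qp'
5 → no match
6 → no match
7 → no match
8 → no match — must start with 'qp'
Total matched: 1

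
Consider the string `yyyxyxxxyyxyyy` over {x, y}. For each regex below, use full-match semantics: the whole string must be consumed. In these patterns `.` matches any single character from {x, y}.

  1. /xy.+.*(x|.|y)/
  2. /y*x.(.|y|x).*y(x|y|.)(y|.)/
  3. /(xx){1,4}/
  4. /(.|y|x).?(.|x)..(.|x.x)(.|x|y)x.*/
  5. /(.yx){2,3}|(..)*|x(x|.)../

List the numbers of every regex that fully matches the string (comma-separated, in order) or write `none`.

1 → no match — must start with `xy`
2 → match
3 → no match — must start with `xx`
4 → match
5 → match

2, 4, 5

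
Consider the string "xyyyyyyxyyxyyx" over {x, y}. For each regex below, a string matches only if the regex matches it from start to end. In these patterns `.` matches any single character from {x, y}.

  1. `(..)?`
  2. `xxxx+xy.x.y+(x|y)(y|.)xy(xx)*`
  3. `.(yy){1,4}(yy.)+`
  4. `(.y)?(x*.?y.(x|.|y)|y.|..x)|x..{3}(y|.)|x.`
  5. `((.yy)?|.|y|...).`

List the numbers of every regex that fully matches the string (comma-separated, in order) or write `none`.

1 → no match
2 → no match — must start with "xxxx"
3 → match
4 → no match
5 → no match

3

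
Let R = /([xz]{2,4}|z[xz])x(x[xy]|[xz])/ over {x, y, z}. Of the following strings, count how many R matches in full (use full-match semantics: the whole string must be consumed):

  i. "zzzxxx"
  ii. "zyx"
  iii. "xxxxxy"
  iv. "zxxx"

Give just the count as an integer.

i → match
ii → no match
iii → match
iv → match
Total matched: 3

3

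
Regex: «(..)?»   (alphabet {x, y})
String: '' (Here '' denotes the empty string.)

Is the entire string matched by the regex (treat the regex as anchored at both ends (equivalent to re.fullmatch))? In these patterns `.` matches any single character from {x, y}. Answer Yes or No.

Yes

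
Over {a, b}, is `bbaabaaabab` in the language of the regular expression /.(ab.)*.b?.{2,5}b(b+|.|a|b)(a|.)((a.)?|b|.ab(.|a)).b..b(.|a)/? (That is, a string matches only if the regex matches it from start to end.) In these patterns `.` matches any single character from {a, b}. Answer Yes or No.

No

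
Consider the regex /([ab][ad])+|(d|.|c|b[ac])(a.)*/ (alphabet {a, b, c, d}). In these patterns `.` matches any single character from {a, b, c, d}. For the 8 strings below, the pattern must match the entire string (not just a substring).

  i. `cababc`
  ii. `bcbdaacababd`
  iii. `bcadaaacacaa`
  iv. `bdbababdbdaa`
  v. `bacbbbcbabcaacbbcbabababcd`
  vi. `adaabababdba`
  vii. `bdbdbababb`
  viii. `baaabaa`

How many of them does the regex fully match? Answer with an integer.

i → no match
ii → no match
iii → match
iv → match
v → no match
vi → match
vii → no match
viii → match
Total matched: 4

4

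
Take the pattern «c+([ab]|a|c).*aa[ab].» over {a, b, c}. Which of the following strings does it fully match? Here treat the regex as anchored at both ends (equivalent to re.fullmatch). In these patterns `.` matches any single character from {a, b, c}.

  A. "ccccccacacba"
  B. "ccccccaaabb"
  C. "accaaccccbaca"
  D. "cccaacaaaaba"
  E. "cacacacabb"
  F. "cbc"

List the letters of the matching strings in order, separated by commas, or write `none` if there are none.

A → no match
B → match
C → no match — must start with "c"
D → match
E → no match
F → no match

B, D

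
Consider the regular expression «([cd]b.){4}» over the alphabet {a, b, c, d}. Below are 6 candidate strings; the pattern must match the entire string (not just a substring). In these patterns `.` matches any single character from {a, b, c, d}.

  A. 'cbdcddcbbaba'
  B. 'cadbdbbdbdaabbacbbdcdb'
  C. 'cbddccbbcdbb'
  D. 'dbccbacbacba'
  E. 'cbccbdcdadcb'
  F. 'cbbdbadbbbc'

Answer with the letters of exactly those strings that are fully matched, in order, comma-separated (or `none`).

D

A → no match
B → no match
C → no match
D → match
E → no match
F → no match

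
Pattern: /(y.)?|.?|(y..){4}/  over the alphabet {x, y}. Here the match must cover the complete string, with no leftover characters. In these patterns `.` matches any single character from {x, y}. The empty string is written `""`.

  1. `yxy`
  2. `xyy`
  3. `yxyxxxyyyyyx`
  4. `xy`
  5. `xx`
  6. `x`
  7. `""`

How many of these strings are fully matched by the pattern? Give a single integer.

1 → no match
2 → no match
3 → no match
4 → no match
5 → no match
6 → match
7 → match
Total matched: 2

2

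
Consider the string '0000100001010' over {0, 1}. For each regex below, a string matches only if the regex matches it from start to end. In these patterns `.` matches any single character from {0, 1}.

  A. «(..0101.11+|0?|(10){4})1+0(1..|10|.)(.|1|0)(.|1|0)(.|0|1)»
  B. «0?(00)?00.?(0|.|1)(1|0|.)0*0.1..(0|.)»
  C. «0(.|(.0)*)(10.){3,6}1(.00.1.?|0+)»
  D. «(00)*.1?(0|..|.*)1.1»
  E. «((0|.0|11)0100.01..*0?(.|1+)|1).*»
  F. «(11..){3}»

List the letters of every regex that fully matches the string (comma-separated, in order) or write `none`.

A → no match
B → match
C → no match
D → no match — must end with '1'
E → no match
F → no match — must start with '11'

B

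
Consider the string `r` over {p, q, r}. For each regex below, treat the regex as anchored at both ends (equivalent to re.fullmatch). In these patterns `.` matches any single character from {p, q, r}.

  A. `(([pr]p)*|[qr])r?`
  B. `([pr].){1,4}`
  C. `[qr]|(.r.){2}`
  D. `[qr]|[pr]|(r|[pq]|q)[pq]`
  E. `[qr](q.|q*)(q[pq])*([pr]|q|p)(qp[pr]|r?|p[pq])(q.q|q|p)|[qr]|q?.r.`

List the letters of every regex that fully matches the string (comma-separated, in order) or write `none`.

A, C, D, E

A → match
B → no match
C → match
D → match
E → match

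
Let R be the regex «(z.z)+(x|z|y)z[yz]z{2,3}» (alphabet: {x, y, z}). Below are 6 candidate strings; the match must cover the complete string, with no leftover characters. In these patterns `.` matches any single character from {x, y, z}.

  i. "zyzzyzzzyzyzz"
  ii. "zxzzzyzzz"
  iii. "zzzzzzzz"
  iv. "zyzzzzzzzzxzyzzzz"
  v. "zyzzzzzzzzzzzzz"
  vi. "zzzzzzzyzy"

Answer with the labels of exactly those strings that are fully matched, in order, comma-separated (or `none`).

ii, iii, iv, v

i → no match
ii → match
iii → match
iv → match
v → match
vi → no match — must end with "z"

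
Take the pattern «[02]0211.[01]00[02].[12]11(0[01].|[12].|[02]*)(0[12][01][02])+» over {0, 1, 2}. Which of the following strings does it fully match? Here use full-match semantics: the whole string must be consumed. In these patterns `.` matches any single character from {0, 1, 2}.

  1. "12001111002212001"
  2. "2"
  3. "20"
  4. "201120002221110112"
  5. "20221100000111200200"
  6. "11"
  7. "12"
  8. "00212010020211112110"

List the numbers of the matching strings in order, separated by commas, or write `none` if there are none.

1 → no match
2 → no match
3 → no match
4 → no match
5 → no match
6 → no match
7 → no match
8 → no match

none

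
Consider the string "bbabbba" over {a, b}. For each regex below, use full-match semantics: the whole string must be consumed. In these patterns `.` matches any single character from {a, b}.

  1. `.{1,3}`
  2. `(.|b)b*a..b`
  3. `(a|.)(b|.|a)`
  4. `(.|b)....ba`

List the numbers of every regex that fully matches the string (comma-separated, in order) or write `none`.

1 → no match
2 → no match — must end with "b"
3 → no match
4 → match

4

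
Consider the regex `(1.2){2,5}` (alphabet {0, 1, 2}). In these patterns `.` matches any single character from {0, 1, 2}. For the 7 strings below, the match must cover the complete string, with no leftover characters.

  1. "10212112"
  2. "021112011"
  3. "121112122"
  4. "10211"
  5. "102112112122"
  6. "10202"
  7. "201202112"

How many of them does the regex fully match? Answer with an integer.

1. "10212112" → no match
2. "021112011" → no match — must start with "1"
3. "121112122" → no match
4. "10211" → no match — must end with "2"
5. "102112112122" → match
6. "10202" → no match
7. "201202112" → no match — must start with "1"
Total matched: 1

1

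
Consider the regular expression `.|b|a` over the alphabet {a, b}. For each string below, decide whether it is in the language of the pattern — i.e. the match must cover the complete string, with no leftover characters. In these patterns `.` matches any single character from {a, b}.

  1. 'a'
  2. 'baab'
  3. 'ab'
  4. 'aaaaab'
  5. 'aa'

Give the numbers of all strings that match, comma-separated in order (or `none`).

1 → match
2 → no match
3 → no match
4 → no match
5 → no match

1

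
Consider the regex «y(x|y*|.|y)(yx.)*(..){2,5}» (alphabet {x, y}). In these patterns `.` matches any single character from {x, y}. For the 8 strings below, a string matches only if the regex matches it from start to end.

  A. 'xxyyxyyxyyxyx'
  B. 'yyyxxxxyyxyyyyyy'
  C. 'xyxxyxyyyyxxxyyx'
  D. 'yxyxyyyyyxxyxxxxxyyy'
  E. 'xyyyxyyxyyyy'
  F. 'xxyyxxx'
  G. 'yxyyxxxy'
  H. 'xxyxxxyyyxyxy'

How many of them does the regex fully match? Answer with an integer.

A → no match — must start with 'y'
B → no match
C → no match — must start with 'y'
D → no match
E. 'xyyyxyyxyyyy' → no match — must start with 'y'
F. 'xxyyxxx' → no match — must start with 'y'
G. 'yxyyxxxy' → match
H → no match — must start with 'y'
Total matched: 1

1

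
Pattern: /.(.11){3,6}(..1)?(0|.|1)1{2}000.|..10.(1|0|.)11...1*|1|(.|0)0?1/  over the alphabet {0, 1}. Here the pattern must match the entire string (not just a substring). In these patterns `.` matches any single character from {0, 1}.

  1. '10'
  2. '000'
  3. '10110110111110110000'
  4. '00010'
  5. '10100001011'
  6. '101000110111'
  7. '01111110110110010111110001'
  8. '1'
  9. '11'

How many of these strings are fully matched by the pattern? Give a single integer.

4

1 → no match
2 → no match
3 → match
4 → no match
5 → no match
6 → match
7 → no match
8 → match
9 → match
Total matched: 4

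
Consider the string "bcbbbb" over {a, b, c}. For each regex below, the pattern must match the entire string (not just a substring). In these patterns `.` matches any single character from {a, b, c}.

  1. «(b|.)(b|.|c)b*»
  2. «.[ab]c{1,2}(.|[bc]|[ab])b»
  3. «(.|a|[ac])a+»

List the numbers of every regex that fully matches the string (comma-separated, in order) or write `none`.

1

1 → match
2 → no match
3 → no match — must end with "a"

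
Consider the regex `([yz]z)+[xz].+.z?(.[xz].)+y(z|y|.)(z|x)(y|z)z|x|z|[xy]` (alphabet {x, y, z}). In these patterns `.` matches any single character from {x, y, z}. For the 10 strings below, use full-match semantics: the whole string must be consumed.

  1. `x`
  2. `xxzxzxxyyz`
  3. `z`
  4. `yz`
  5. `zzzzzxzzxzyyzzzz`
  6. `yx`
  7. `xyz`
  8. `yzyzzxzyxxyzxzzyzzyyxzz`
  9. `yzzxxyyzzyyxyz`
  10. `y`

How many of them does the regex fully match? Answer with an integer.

1 → match
2 → no match
3 → match
4 → no match
5 → match
6 → no match
7 → no match
8 → match
9 → match
10 → match
Total matched: 6

6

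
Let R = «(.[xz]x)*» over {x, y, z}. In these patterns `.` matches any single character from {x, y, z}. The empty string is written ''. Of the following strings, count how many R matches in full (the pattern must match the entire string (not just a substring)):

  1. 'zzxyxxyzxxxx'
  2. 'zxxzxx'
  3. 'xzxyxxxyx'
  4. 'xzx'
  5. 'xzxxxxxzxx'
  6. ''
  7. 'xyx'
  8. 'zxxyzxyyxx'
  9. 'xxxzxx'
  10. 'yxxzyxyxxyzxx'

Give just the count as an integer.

5

1 → match
2 → match
3 → no match
4 → match
5 → no match
6 → match
7 → no match
8 → no match
9 → match
10 → no match
Total matched: 5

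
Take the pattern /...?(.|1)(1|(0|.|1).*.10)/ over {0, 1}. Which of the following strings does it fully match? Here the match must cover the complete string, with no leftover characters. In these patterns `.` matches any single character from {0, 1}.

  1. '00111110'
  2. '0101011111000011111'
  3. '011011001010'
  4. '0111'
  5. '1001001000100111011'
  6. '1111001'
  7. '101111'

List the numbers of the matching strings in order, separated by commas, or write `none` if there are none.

1 → match
2 → no match
3 → match
4 → match
5 → no match
6 → no match
7 → no match

1, 3, 4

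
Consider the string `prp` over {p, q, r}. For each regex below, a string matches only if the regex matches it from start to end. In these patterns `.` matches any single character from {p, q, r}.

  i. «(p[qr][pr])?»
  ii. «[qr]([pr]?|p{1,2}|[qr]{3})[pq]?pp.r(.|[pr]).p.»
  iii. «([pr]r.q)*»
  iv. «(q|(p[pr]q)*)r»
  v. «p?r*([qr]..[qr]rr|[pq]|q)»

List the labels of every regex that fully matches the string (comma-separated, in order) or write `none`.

i → match
ii → no match
iii → no match
iv → no match — must end with `r`
v → match

i, v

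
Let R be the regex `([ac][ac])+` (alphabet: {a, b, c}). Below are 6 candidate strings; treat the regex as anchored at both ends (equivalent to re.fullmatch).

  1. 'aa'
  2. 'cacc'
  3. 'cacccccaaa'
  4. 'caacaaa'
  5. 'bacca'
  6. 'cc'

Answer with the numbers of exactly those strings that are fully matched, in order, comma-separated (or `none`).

1, 2, 3, 6

1 → match
2 → match
3 → match
4 → no match
5 → no match
6 → match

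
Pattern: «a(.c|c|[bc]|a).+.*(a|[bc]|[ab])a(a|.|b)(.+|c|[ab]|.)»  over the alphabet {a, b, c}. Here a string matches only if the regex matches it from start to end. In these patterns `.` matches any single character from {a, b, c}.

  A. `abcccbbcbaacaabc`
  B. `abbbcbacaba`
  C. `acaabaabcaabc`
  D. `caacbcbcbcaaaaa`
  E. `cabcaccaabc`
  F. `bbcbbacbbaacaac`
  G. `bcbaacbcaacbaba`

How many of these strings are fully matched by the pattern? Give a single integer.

A → match
B. `abbbcbacaba` → match
C → match
D → no match — must start with `a`
E. `cabcaccaabc` → no match — must start with `a`
F → no match — must start with `a`
G → no match — must start with `a`
Total matched: 3

3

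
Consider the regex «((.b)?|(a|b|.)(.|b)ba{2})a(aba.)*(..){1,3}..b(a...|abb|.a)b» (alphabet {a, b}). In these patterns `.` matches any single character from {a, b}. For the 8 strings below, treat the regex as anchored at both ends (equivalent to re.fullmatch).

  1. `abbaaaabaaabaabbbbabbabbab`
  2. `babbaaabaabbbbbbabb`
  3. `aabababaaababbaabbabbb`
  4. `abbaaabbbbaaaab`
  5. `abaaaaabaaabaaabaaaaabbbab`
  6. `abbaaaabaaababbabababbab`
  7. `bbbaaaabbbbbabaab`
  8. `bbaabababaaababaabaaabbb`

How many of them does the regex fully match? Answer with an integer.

1 → match
2 → no match
3 → match
4 → match
5 → no match
6 → match
7 → no match
8 → no match
Total matched: 4

4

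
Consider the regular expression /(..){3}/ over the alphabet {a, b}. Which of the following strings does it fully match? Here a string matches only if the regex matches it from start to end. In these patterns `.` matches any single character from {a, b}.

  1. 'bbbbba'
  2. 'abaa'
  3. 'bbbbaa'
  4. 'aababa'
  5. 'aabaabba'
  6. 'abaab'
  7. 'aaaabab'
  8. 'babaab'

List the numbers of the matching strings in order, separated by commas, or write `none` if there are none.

1, 3, 4, 8

1 → match
2 → no match
3 → match
4 → match
5 → no match
6 → no match
7 → no match
8 → match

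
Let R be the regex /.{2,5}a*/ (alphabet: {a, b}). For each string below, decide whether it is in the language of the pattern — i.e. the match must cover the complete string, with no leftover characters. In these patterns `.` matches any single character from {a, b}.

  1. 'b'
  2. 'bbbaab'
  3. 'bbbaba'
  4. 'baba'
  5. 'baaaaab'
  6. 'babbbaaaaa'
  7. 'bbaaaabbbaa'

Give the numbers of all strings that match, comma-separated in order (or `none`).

3, 4, 6

1 → no match
2 → no match
3 → match
4 → match
5 → no match
6 → match
7 → no match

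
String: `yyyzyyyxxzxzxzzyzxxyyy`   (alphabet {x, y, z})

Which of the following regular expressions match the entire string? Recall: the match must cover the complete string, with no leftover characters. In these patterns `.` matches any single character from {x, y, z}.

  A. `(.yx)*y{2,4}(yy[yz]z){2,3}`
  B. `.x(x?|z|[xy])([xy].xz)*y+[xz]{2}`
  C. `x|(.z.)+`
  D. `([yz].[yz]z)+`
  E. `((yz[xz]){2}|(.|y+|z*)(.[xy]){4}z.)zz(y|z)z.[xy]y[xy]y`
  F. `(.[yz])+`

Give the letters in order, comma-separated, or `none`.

A → no match — must end with `z`
B → no match
C → no match
D → no match — must end with `z`
E → match
F → no match

E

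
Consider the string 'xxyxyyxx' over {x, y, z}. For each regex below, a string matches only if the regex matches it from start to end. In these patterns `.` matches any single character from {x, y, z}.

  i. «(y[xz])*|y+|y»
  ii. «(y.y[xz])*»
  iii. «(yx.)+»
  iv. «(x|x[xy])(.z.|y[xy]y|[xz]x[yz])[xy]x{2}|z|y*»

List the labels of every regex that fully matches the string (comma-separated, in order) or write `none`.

i → no match
ii → no match
iii → no match — must start with 'yx'
iv → match

iv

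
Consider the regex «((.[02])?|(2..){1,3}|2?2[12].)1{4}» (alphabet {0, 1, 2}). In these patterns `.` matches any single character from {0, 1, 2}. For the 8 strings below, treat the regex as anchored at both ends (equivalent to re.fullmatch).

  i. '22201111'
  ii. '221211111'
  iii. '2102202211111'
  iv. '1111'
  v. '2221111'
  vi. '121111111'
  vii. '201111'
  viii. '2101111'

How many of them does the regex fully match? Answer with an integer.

6

i. '22201111' → match
ii. '221211111' → no match
iii → match
iv. '1111' → match
v. '2221111' → match
vi. '121111111' → no match
vii. '201111' → match
viii. '2101111' → match
Total matched: 6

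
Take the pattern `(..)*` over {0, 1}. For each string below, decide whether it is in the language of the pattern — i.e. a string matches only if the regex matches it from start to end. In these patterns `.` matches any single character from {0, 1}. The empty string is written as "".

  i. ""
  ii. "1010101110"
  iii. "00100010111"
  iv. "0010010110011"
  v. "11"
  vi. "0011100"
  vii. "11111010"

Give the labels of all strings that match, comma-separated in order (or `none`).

i, ii, v, vii

i → match
ii → match
iii → no match
iv → no match
v → match
vi → no match
vii → match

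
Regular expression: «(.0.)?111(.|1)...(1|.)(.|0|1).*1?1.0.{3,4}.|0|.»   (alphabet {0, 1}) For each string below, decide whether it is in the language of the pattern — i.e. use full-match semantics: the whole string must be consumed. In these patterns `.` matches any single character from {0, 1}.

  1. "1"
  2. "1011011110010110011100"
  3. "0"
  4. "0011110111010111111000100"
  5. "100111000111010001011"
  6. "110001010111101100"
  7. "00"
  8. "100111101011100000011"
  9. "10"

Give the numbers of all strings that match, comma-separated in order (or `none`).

1 → match
2 → no match
3 → match
4 → match
5 → match
6 → no match
7 → no match
8 → no match
9 → no match

1, 3, 4, 5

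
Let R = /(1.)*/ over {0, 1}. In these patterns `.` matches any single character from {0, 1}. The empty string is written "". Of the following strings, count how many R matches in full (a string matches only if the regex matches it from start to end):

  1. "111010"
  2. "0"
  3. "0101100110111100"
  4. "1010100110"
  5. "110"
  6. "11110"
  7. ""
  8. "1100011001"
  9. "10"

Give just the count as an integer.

1 → match
2 → no match
3 → no match
4 → no match
5 → no match
6 → no match
7 → match
8 → no match
9 → match
Total matched: 3

3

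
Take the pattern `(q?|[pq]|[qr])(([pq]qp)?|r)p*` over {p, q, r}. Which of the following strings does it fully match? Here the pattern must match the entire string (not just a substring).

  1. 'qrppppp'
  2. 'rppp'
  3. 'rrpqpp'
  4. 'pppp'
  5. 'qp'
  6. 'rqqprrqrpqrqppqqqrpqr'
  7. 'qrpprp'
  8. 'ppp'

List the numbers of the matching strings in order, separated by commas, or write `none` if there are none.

1. 'qrppppp' → match
2. 'rppp' → match
3. 'rrpqpp' → no match
4. 'pppp' → match
5. 'qp' → match
6 → no match
7. 'qrpprp' → no match
8. 'ppp' → match

1, 2, 4, 5, 8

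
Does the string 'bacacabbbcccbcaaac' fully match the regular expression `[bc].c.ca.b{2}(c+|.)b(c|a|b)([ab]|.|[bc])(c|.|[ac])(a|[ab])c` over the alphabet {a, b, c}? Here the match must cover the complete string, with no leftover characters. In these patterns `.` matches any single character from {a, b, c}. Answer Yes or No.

Yes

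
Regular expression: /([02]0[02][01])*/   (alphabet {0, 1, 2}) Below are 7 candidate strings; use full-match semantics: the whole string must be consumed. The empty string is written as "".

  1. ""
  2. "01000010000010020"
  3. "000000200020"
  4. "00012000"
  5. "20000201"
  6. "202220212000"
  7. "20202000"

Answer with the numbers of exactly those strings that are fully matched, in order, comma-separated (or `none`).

1, 3, 4, 7

1. "" → match
2 → no match
3. "000000200020" → match
4. "00012000" → match
5. "20000201" → no match
6. "202220212000" → no match
7. "20202000" → match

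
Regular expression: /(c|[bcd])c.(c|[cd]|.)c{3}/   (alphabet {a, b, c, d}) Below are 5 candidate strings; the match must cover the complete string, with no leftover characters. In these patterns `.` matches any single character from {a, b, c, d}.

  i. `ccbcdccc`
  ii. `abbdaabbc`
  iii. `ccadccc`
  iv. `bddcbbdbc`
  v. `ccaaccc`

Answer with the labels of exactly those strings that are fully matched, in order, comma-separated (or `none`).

iii, v

i → no match
ii → no match
iii → match
iv → no match
v → match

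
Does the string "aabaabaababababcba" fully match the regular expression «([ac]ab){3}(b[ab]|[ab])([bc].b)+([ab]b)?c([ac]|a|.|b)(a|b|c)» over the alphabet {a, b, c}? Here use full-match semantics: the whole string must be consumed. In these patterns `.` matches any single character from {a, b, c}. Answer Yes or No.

Yes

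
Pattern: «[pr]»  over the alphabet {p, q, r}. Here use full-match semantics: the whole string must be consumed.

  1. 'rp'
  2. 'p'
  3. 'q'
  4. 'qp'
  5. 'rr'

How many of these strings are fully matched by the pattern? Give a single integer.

1 → no match
2 → match
3 → no match
4 → no match
5 → no match
Total matched: 1

1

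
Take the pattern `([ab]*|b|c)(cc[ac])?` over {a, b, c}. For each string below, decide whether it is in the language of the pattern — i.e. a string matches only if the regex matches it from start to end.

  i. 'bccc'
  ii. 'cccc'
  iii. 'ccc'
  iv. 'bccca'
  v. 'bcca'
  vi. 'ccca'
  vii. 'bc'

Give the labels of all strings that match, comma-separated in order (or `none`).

i. 'bccc' → match
ii. 'cccc' → match
iii. 'ccc' → match
iv. 'bccca' → no match
v. 'bcca' → match
vi. 'ccca' → match
vii. 'bc' → no match

i, ii, iii, v, vi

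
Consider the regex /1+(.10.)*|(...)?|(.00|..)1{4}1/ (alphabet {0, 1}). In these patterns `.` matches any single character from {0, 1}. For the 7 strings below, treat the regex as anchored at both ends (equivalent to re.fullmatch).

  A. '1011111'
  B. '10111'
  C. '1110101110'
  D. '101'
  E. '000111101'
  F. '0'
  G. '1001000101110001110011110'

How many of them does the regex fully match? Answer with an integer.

A. '1011111' → match
B. '10111' → no match
C. '1110101110' → no match
D. '101' → match
E. '000111101' → no match
F. '0' → no match
G → no match
Total matched: 2

2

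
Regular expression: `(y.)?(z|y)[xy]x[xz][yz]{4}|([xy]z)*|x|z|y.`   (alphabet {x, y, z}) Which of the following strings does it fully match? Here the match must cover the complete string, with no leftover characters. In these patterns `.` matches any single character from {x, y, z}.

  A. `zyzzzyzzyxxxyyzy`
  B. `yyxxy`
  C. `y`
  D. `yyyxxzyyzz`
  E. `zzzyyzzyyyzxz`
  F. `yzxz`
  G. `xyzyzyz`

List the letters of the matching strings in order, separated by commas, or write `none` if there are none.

D, F

A → no match
B → no match
C → no match
D → match
E → no match
F → match
G → no match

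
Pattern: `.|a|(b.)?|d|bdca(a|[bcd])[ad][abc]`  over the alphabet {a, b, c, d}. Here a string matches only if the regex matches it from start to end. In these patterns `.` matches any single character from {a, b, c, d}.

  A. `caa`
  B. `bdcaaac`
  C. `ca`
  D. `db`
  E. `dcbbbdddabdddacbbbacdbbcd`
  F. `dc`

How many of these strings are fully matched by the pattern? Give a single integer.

A → no match
B → match
C → no match
D → no match
E → no match
F → no match
Total matched: 1

1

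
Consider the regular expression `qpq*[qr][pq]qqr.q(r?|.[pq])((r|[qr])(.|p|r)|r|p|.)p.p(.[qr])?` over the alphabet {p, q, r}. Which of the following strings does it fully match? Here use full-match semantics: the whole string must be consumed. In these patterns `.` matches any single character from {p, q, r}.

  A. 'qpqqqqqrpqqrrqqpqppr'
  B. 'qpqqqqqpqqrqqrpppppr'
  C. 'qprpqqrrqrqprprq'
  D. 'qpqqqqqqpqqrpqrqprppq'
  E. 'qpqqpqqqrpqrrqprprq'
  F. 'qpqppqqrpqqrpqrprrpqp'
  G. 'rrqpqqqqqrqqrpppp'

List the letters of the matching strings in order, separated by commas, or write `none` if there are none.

A → match
B → match
C → match
D → match
E → no match
F → no match
G → no match — must start with 'qp'

A, B, C, D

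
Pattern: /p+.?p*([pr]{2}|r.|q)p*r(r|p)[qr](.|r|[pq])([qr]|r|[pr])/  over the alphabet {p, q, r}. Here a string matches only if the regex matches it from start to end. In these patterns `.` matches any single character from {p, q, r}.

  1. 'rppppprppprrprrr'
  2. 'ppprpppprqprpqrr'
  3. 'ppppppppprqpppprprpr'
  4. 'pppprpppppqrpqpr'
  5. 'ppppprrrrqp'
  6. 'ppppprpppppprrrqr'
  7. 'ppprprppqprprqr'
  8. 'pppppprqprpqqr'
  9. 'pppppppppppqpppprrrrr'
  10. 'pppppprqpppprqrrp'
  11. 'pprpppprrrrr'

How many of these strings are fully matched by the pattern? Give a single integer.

8

1 → no match — must start with 'p'
2 → match
3 → match
4 → match
5 → match
6 → match
7 → no match
8 → match
9 → match
10 → no match
11 → match
Total matched: 8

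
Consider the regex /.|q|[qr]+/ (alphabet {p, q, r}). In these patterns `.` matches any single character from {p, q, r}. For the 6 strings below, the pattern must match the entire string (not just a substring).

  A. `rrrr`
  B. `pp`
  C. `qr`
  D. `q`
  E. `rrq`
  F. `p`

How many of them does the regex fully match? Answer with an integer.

A → match
B → no match
C → match
D → match
E → match
F → match
Total matched: 5

5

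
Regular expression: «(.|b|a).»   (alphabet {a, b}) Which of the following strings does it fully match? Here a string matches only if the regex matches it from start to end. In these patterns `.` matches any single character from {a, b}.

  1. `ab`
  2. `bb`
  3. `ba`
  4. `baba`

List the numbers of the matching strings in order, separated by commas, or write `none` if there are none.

1, 2, 3

1 → match
2 → match
3 → match
4 → no match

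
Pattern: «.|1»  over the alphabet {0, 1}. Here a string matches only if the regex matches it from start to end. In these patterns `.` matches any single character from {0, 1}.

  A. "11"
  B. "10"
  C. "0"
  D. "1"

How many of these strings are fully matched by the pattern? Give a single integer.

A → no match
B → no match
C → match
D → match
Total matched: 2

2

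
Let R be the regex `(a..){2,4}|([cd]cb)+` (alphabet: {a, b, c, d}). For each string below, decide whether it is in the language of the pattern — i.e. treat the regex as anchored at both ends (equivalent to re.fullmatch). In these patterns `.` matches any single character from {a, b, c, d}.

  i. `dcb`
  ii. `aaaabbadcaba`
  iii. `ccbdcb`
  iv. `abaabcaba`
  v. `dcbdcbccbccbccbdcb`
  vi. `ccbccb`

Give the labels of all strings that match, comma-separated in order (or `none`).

i, ii, iii, iv, v, vi

i → match
ii → match
iii → match
iv → match
v → match
vi → match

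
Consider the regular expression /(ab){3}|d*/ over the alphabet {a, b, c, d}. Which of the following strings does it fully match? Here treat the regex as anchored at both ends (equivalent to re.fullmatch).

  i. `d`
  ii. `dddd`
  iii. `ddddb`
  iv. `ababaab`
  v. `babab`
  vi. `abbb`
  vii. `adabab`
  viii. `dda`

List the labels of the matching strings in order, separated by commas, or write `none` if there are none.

i, ii

i → match
ii → match
iii → no match
iv → no match
v → no match
vi → no match
vii → no match
viii → no match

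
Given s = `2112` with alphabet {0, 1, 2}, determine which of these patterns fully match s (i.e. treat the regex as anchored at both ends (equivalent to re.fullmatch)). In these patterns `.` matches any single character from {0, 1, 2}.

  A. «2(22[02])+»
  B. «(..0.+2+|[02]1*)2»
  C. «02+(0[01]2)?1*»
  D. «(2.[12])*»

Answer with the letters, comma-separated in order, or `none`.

B

A → no match — must start with `222`
B → match
C → no match — must start with `02`
D → no match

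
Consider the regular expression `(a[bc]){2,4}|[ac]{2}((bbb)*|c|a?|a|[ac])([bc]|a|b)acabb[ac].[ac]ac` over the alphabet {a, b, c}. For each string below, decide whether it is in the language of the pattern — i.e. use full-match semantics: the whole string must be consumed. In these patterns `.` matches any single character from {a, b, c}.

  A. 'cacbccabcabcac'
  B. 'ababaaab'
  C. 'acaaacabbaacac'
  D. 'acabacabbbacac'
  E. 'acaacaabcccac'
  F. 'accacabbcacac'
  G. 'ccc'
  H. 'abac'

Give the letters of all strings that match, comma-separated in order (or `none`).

C, F, H

A → no match
B → no match
C → match
D → no match
E → no match
F → match
G → no match
H → match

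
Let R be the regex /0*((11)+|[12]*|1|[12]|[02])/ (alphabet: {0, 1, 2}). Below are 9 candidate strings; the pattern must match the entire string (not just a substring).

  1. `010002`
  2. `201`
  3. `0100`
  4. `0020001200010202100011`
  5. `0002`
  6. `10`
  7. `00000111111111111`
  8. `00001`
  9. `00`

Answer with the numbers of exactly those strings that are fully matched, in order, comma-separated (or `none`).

5, 7, 8, 9

1 → no match
2 → no match
3 → no match
4 → no match
5 → match
6 → no match
7 → match
8 → match
9 → match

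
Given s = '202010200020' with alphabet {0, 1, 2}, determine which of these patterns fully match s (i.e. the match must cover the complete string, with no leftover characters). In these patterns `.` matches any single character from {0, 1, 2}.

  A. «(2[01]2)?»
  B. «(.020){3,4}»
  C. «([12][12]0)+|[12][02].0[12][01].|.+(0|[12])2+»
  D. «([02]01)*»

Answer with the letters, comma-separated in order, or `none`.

B

A → no match
B → match
C → no match
D → no match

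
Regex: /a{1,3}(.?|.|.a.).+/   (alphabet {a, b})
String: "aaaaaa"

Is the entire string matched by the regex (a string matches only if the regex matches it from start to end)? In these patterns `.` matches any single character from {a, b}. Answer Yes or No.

Yes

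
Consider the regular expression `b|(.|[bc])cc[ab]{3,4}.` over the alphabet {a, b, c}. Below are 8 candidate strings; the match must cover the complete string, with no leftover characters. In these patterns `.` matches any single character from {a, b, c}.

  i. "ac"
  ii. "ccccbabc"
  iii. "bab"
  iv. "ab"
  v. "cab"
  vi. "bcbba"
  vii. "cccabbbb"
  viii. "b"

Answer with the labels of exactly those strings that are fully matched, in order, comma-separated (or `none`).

vii, viii

i → no match
ii → no match
iii → no match
iv → no match
v → no match
vi → no match
vii → match
viii → match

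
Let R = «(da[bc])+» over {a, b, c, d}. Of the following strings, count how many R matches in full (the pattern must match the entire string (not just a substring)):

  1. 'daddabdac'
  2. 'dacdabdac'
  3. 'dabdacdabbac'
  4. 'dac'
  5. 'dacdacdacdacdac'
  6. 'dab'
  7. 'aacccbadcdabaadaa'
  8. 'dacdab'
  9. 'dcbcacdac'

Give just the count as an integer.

1 → no match
2 → match
3 → no match
4 → match
5 → match
6 → match
7 → no match — must start with 'da'
8 → match
9 → no match — must start with 'da'
Total matched: 5

5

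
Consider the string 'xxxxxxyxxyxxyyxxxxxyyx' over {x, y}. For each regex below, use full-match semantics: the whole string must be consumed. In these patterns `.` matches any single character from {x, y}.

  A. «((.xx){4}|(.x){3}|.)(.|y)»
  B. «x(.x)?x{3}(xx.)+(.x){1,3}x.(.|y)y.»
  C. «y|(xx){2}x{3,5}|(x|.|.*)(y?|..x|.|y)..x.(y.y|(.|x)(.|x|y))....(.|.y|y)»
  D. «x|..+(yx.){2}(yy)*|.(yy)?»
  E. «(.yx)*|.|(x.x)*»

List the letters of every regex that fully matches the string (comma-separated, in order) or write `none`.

A → no match
B → match
C → no match
D → no match
E → no match

B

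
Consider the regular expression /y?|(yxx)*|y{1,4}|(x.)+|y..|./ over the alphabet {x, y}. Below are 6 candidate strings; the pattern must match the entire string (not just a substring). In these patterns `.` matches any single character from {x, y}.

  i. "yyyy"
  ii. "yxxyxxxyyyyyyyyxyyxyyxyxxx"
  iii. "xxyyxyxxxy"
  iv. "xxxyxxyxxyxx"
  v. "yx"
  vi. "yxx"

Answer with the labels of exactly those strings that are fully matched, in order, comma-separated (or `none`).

i, vi

i → match
ii → no match
iii → no match
iv → no match
v → no match
vi → match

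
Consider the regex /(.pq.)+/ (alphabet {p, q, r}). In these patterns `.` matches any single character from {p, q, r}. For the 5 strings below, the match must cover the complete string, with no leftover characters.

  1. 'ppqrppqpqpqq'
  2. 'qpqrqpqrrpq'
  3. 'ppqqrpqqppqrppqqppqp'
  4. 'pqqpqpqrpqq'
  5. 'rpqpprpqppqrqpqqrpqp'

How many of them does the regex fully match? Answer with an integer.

2

1 → match
2 → no match
3 → match
4 → no match
5 → no match
Total matched: 2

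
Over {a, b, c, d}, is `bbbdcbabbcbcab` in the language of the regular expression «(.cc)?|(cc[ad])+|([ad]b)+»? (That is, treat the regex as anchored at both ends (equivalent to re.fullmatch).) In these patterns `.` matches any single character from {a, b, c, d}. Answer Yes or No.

No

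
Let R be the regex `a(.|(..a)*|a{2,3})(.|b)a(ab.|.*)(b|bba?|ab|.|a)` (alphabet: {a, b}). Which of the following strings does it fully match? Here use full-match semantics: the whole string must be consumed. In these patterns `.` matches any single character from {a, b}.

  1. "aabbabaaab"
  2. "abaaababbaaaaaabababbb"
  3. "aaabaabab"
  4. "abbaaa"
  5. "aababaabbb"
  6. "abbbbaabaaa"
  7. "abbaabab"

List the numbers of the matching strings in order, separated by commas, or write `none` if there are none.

2, 3, 4, 5, 7

1 → no match
2 → match
3 → match
4 → match
5 → match
6 → no match
7 → match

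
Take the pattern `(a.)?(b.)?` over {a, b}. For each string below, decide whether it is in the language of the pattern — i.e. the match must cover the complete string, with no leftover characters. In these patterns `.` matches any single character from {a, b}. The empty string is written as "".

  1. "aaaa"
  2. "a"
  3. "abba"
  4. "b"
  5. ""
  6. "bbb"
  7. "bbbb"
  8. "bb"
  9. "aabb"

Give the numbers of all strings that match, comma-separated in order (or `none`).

1. "aaaa" → no match
2. "a" → no match
3. "abba" → match
4. "b" → no match
5. "" → match
6. "bbb" → no match
7. "bbbb" → no match
8. "bb" → match
9. "aabb" → match

3, 5, 8, 9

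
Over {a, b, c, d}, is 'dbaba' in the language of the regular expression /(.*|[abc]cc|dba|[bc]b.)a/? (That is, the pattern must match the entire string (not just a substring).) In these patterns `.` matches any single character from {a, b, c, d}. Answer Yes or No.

Yes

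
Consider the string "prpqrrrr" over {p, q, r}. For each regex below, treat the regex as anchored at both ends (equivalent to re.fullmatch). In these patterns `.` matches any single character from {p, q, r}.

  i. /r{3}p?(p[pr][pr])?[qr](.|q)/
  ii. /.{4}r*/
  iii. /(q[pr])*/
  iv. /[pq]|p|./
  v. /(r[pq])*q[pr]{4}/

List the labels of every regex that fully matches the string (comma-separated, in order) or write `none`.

i → no match — must start with "r"
ii → match
iii → no match
iv → no match
v → no match

ii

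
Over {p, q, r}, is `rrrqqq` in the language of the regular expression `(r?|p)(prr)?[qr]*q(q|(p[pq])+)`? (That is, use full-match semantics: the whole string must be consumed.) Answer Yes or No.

Yes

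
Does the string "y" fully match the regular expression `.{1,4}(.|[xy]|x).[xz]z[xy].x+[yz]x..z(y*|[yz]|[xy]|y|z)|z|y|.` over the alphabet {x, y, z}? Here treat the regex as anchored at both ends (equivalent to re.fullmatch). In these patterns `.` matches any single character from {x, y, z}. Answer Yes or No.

Yes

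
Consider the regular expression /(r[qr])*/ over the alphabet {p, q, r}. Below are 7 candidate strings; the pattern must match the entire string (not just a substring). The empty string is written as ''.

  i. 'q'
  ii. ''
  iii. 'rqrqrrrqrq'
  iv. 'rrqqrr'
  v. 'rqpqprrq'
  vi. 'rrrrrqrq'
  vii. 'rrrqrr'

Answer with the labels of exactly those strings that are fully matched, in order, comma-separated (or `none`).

ii, iii, vi, vii

i → no match
ii → match
iii → match
iv → no match
v → no match
vi → match
vii → match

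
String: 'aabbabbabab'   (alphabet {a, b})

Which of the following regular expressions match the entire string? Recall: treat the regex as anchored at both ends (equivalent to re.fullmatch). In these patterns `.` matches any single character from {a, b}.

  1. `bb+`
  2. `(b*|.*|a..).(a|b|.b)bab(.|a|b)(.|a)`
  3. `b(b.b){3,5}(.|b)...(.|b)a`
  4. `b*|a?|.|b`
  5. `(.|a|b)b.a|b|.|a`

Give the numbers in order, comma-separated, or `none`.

2

1 → no match — must start with 'bb'
2 → match
3 → no match — must start with 'bb'
4 → no match
5 → no match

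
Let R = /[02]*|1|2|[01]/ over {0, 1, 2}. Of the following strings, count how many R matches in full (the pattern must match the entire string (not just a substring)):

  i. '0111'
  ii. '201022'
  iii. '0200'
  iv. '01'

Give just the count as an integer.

1

i → no match
ii → no match
iii → match
iv → no match
Total matched: 1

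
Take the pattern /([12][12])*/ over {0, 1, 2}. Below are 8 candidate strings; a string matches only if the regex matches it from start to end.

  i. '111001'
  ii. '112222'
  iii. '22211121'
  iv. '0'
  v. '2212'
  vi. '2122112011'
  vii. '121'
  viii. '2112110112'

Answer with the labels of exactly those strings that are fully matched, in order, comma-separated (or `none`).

i → no match
ii → match
iii → match
iv → no match
v → match
vi → no match
vii → no match
viii → no match

ii, iii, v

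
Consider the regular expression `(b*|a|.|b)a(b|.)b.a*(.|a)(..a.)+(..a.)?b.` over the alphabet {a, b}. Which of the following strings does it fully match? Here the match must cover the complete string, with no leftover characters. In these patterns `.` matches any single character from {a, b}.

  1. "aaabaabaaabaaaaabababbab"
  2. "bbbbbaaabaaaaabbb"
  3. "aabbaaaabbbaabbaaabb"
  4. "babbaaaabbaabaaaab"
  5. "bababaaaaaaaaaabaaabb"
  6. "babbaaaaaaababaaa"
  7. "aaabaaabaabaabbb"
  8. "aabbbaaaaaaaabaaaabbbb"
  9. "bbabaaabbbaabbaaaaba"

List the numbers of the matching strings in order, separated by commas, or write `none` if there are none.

1 → no match
2 → no match
3 → no match
4 → no match
5 → no match
6 → no match
7 → match
8 → no match
9 → no match

7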